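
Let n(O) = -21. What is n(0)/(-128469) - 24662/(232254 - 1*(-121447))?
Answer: -1053624919/15146537923 ≈ -0.069562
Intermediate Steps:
n(0)/(-128469) - 24662/(232254 - 1*(-121447)) = -21/(-128469) - 24662/(232254 - 1*(-121447)) = -21*(-1/128469) - 24662/(232254 + 121447) = 7/42823 - 24662/353701 = -1053624919/15146537923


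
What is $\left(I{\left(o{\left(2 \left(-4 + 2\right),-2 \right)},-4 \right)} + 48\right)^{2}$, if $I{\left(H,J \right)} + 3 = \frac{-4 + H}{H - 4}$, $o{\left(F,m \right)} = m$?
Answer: $2116$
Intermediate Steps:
$I{\left(H,J \right)} = -2$ ($I{\left(H,J \right)} = -3 + \frac{-4 + H}{H - 4} = -3 + \frac{-4 + H}{-4 + H} = -3 + 1 = -2$)
$\left(I{\left(o{\left(2 \left(-4 + 2\right),-2 \right)},-4 \right)} + 48\right)^{2} = \left(-2 + 48\right)^{2} = 46^{2} = 2116$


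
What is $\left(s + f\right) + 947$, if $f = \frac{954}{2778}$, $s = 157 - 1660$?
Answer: $- \frac{257269}{463} \approx -555.66$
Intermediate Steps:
$s = -1503$
$f = \frac{159}{463}$ ($f = 954 \cdot \frac{1}{2778} = \frac{159}{463} \approx 0.34341$)
$\left(s + f\right) + 947 = \left(-1503 + \frac{159}{463}\right) + 947 = - \frac{695730}{463} + 947 = - \frac{257269}{463}$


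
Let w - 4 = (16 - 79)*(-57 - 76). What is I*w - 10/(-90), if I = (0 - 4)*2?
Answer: -603575/9 ≈ -67064.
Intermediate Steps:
w = 8383 (w = 4 + (16 - 79)*(-57 - 76) = 4 - 63*(-133) = 4 + 8379 = 8383)
I = -8 (I = -4*2 = -8)
I*w - 10/(-90) = -8*8383 - 10/(-90) = -67064 - 10*(-1/90) = -67064 + ⅑ = -603575/9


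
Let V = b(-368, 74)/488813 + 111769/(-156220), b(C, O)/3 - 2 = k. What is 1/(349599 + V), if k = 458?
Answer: 76362366860/26696152673332543 ≈ 2.8604e-6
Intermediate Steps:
b(C, O) = 1380 (b(C, O) = 6 + 3*458 = 6 + 1374 = 1380)
V = -54418556597/76362366860 (V = 1380/488813 + 111769/(-156220) = 1380*(1/488813) + 111769*(-1/156220) = 1380/488813 - 111769/156220 = -54418556597/76362366860 ≈ -0.71264)
1/(349599 + V) = 1/(349599 - 54418556597/76362366860) = 1/(26696152673332543/76362366860) = 76362366860/26696152673332543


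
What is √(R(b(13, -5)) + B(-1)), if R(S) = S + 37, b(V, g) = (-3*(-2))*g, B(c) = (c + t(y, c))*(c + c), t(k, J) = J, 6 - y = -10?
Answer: √11 ≈ 3.3166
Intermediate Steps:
y = 16 (y = 6 - 1*(-10) = 6 + 10 = 16)
B(c) = 4*c² (B(c) = (c + c)*(c + c) = (2*c)*(2*c) = 4*c²)
b(V, g) = 6*g
R(S) = 37 + S
√(R(b(13, -5)) + B(-1)) = √((37 + 6*(-5)) + 4*(-1)²) = √((37 - 30) + 4*1) = √(7 + 4) = √11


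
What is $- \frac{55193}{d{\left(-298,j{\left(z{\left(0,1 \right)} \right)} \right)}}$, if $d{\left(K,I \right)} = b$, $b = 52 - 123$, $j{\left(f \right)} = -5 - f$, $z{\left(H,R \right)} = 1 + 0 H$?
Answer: $\frac{55193}{71} \approx 777.37$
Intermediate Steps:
$z{\left(H,R \right)} = 1$ ($z{\left(H,R \right)} = 1 + 0 = 1$)
$b = -71$
$d{\left(K,I \right)} = -71$
$- \frac{55193}{d{\left(-298,j{\left(z{\left(0,1 \right)} \right)} \right)}} = - \frac{55193}{-71} = \left(-55193\right) \left(- \frac{1}{71}\right) = \frac{55193}{71}$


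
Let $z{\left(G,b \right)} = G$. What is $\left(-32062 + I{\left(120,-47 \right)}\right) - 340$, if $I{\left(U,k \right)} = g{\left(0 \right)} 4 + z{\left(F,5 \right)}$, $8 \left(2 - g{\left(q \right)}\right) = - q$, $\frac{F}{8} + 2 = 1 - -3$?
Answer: $-32378$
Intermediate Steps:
$F = 16$ ($F = -16 + 8 \left(1 - -3\right) = -16 + 8 \left(1 + 3\right) = -16 + 8 \cdot 4 = -16 + 32 = 16$)
$g{\left(q \right)} = 2 + \frac{q}{8}$ ($g{\left(q \right)} = 2 - \frac{\left(-1\right) q}{8} = 2 + \frac{q}{8}$)
$I{\left(U,k \right)} = 24$ ($I{\left(U,k \right)} = \left(2 + \frac{1}{8} \cdot 0\right) 4 + 16 = \left(2 + 0\right) 4 + 16 = 2 \cdot 4 + 16 = 8 + 16 = 24$)
$\left(-32062 + I{\left(120,-47 \right)}\right) - 340 = \left(-32062 + 24\right) - 340 = -32038 - 340 = -32378$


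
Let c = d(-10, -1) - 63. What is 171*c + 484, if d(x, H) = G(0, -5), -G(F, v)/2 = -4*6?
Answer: -2081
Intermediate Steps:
G(F, v) = 48 (G(F, v) = -(-8)*6 = -2*(-24) = 48)
d(x, H) = 48
c = -15 (c = 48 - 63 = -15)
171*c + 484 = 171*(-15) + 484 = -2565 + 484 = -2081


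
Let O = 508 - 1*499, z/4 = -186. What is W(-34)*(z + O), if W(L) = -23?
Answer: 16905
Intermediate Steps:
z = -744 (z = 4*(-186) = -744)
O = 9 (O = 508 - 499 = 9)
W(-34)*(z + O) = -23*(-744 + 9) = -23*(-735) = 16905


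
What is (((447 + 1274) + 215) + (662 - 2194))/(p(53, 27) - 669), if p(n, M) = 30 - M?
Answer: -202/333 ≈ -0.60661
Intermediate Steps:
(((447 + 1274) + 215) + (662 - 2194))/(p(53, 27) - 669) = (((447 + 1274) + 215) + (662 - 2194))/((30 - 1*27) - 669) = ((1721 + 215) - 1532)/((30 - 27) - 669) = (1936 - 1532)/(3 - 669) = 404/(-666) = 404*(-1/666) = -202/333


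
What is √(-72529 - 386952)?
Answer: I*√459481 ≈ 677.85*I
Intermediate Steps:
√(-72529 - 386952) = √(-459481) = I*√459481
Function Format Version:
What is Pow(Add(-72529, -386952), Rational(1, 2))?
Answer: Mul(I, Pow(459481, Rational(1, 2))) ≈ Mul(677.85, I)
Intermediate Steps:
Pow(Add(-72529, -386952), Rational(1, 2)) = Pow(-459481, Rational(1, 2)) = Mul(I, Pow(459481, Rational(1, 2)))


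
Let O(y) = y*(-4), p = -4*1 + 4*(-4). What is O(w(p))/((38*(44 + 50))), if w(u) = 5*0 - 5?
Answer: 5/893 ≈ 0.0055991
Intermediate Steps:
p = -20 (p = -4 - 16 = -20)
w(u) = -5 (w(u) = 0 - 5 = -5)
O(y) = -4*y
O(w(p))/((38*(44 + 50))) = (-4*(-5))/((38*(44 + 50))) = 20/((38*94)) = 20/3572 = 20*(1/3572) = 5/893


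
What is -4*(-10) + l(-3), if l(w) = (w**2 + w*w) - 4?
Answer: 54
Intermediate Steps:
l(w) = -4 + 2*w**2 (l(w) = (w**2 + w**2) - 4 = 2*w**2 - 4 = -4 + 2*w**2)
-4*(-10) + l(-3) = -4*(-10) + (-4 + 2*(-3)**2) = 40 + (-4 + 2*9) = 40 + (-4 + 18) = 40 + 14 = 54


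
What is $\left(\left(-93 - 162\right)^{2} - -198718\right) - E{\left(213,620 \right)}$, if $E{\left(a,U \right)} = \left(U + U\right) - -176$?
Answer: $262327$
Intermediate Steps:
$E{\left(a,U \right)} = 176 + 2 U$ ($E{\left(a,U \right)} = 2 U + 176 = 176 + 2 U$)
$\left(\left(-93 - 162\right)^{2} - -198718\right) - E{\left(213,620 \right)} = \left(\left(-93 - 162\right)^{2} - -198718\right) - \left(176 + 2 \cdot 620\right) = \left(\left(-255\right)^{2} + 198718\right) - \left(176 + 1240\right) = \left(65025 + 198718\right) - 1416 = 263743 - 1416 = 262327$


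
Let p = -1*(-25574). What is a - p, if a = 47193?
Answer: 21619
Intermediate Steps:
p = 25574
a - p = 47193 - 1*25574 = 47193 - 25574 = 21619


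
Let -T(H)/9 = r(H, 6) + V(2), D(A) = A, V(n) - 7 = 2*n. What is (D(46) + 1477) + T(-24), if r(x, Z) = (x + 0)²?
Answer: -3760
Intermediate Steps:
V(n) = 7 + 2*n
r(x, Z) = x²
T(H) = -99 - 9*H² (T(H) = -9*(H² + (7 + 2*2)) = -9*(H² + (7 + 4)) = -9*(H² + 11) = -9*(11 + H²) = -99 - 9*H²)
(D(46) + 1477) + T(-24) = (46 + 1477) + (-99 - 9*(-24)²) = 1523 + (-99 - 9*576) = 1523 + (-99 - 5184) = 1523 - 5283 = -3760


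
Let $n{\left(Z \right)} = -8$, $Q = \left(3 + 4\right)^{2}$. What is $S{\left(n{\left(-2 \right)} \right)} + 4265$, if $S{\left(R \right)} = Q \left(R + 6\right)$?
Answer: $4167$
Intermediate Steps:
$Q = 49$ ($Q = 7^{2} = 49$)
$S{\left(R \right)} = 294 + 49 R$ ($S{\left(R \right)} = 49 \left(R + 6\right) = 49 \left(6 + R\right) = 294 + 49 R$)
$S{\left(n{\left(-2 \right)} \right)} + 4265 = \left(294 + 49 \left(-8\right)\right) + 4265 = \left(294 - 392\right) + 4265 = -98 + 4265 = 4167$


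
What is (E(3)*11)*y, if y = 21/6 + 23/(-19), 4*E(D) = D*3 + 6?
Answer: 14355/152 ≈ 94.441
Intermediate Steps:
E(D) = 3/2 + 3*D/4 (E(D) = (D*3 + 6)/4 = (3*D + 6)/4 = (6 + 3*D)/4 = 3/2 + 3*D/4)
y = 87/38 (y = 21*(⅙) + 23*(-1/19) = 7/2 - 23/19 = 87/38 ≈ 2.2895)
(E(3)*11)*y = ((3/2 + (¾)*3)*11)*(87/38) = ((3/2 + 9/4)*11)*(87/38) = ((15/4)*11)*(87/38) = (165/4)*(87/38) = 14355/152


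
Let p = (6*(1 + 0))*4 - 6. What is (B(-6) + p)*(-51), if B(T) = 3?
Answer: -1071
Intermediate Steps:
p = 18 (p = (6*1)*4 - 6 = 6*4 - 6 = 24 - 6 = 18)
(B(-6) + p)*(-51) = (3 + 18)*(-51) = 21*(-51) = -1071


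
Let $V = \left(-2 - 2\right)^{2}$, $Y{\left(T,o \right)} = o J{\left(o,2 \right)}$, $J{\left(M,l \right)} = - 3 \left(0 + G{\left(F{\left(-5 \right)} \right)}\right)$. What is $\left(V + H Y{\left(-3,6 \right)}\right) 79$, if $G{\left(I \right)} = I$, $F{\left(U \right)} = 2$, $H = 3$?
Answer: $-7268$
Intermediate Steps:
$J{\left(M,l \right)} = -6$ ($J{\left(M,l \right)} = - 3 \left(0 + 2\right) = \left(-3\right) 2 = -6$)
$Y{\left(T,o \right)} = - 6 o$ ($Y{\left(T,o \right)} = o \left(-6\right) = - 6 o$)
$V = 16$ ($V = \left(-4\right)^{2} = 16$)
$\left(V + H Y{\left(-3,6 \right)}\right) 79 = \left(16 + 3 \left(\left(-6\right) 6\right)\right) 79 = \left(16 + 3 \left(-36\right)\right) 79 = \left(16 - 108\right) 79 = \left(-92\right) 79 = -7268$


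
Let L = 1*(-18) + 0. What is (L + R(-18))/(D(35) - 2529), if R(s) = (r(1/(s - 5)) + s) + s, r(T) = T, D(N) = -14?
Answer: 1243/58489 ≈ 0.021252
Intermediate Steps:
R(s) = 1/(-5 + s) + 2*s (R(s) = (1/(s - 5) + s) + s = (1/(-5 + s) + s) + s = (s + 1/(-5 + s)) + s = 1/(-5 + s) + 2*s)
L = -18 (L = -18 + 0 = -18)
(L + R(-18))/(D(35) - 2529) = (-18 + (1 + 2*(-18)*(-5 - 18))/(-5 - 18))/(-14 - 2529) = (-18 + (1 + 2*(-18)*(-23))/(-23))/(-2543) = (-18 - (1 + 828)/23)*(-1/2543) = (-18 - 1/23*829)*(-1/2543) = (-18 - 829/23)*(-1/2543) = -1243/23*(-1/2543) = 1243/58489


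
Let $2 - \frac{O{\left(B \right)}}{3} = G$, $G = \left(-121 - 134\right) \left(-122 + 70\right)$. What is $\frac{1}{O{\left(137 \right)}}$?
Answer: $- \frac{1}{39774} \approx -2.5142 \cdot 10^{-5}$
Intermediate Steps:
$G = 13260$ ($G = \left(-255\right) \left(-52\right) = 13260$)
$O{\left(B \right)} = -39774$ ($O{\left(B \right)} = 6 - 39780 = -39774$)
$\frac{1}{O{\left(137 \right)}} = \frac{1}{-39774} = - \frac{1}{39774}$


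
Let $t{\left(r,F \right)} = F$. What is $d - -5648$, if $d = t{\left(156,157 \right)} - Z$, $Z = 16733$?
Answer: $-10928$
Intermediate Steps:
$d = -16576$ ($d = 157 - 16733 = -16576$)
$d - -5648 = -16576 - -5648 = -16576 + 5648 = -10928$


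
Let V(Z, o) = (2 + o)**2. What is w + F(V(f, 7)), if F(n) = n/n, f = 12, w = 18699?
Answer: 18700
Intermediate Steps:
F(n) = 1
w + F(V(f, 7)) = 18699 + 1 = 18700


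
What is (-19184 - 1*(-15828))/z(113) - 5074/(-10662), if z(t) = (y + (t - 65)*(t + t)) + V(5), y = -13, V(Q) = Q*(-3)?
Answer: 2389876/14420355 ≈ 0.16573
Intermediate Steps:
V(Q) = -3*Q
z(t) = -28 + 2*t*(-65 + t) (z(t) = (-13 + (t - 65)*(t + t)) - 3*5 = (-13 + (-65 + t)*(2*t)) - 15 = (-13 + 2*t*(-65 + t)) - 15 = -28 + 2*t*(-65 + t))
(-19184 - 1*(-15828))/z(113) - 5074/(-10662) = (-19184 - 1*(-15828))/(-28 - 130*113 + 2*113²) - 5074/(-10662) = (-19184 + 15828)/(-28 - 14690 + 2*12769) - 5074*(-1/10662) = -3356/(-28 - 14690 + 25538) + 2537/5331 = -3356/10820 + 2537/5331 = -3356*1/10820 + 2537/5331 = -839/2705 + 2537/5331 = 2389876/14420355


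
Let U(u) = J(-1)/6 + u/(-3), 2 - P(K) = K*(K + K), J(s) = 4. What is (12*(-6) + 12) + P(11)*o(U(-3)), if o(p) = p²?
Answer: -2180/3 ≈ -726.67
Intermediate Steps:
P(K) = 2 - 2*K² (P(K) = 2 - K*(K + K) = 2 - K*2*K = 2 - 2*K²)
U(u) = ⅔ - u/3 (U(u) = 4/6 + u/(-3) = 4*(⅙) + u*(-⅓) = ⅔ - u/3)
(12*(-6) + 12) + P(11)*o(U(-3)) = (12*(-6) + 12) + (2 - 2*11²)*(⅔ - ⅓*(-3))² = (-72 + 12) + (2 - 2*121)*(⅔ + 1)² = -60 + (2 - 242)*(5/3)² = -60 - 240*25/9 = -60 - 2000/3 = -2180/3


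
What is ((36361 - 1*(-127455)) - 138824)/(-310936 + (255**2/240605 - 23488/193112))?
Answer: -29030527732448/361180852124145 ≈ -0.080377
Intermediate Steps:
((36361 - 1*(-127455)) - 138824)/(-310936 + (255**2/240605 - 23488/193112)) = ((36361 + 127455) - 138824)/(-310936 + (65025*(1/240605) - 23488*1/193112)) = (163816 - 138824)/(-310936 + (13005/48121 - 2936/24139)) = 24992/(-310936 + 172644439/1161592819) = 24992/(-361180852124145/1161592819) = 24992*(-1161592819/361180852124145) = -29030527732448/361180852124145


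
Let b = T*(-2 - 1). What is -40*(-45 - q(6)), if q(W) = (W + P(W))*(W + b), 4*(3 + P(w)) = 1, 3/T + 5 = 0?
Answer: 2814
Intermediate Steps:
T = -⅗ (T = 3/(-5 + 0) = 3/(-5) = 3*(-⅕) = -⅗ ≈ -0.60000)
P(w) = -11/4 (P(w) = -3 + (¼)*1 = -3 + ¼ = -11/4)
b = 9/5 (b = -3*(-2 - 1)/5 = -⅗*(-3) = 9/5 ≈ 1.8000)
q(W) = (-11/4 + W)*(9/5 + W) (q(W) = (W - 11/4)*(W + 9/5) = (-11/4 + W)*(9/5 + W))
-40*(-45 - q(6)) = -40*(-45 - (-99/20 + 6² - 19/20*6)) = -40*(-45 - (-99/20 + 36 - 57/10)) = -40*(-45 - 1*507/20) = -40*(-45 - 507/20) = -40*(-1407/20) = 2814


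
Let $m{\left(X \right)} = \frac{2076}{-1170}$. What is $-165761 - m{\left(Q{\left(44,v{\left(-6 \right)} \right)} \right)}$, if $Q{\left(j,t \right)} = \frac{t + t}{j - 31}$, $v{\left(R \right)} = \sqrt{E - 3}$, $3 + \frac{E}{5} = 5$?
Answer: $- \frac{32323049}{195} \approx -1.6576 \cdot 10^{5}$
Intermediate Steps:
$E = 10$ ($E = -15 + 5 \cdot 5 = -15 + 25 = 10$)
$v{\left(R \right)} = \sqrt{7}$ ($v{\left(R \right)} = \sqrt{10 - 3} = \sqrt{7}$)
$Q{\left(j,t \right)} = \frac{2 t}{-31 + j}$
$m{\left(X \right)} = - \frac{346}{195}$ ($m{\left(X \right)} = 2076 \left(- \frac{1}{1170}\right) = - \frac{346}{195}$)
$-165761 - m{\left(Q{\left(44,v{\left(-6 \right)} \right)} \right)} = -165761 - - \frac{346}{195} = -165761 + \frac{346}{195} = - \frac{32323049}{195}$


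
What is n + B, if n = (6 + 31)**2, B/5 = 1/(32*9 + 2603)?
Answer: 3957784/2891 ≈ 1369.0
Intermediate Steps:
B = 5/2891 (B = 5/(32*9 + 2603) = 5/(288 + 2603) = 5/2891 ≈ 0.0017295)
n = 1369 (n = 37**2 = 1369)
n + B = 1369 + 5/2891 = 3957784/2891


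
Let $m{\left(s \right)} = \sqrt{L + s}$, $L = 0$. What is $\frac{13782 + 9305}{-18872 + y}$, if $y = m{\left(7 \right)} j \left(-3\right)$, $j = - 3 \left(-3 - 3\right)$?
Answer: $- \frac{15560638}{12718999} + \frac{623349 \sqrt{7}}{178065986} \approx -1.2142$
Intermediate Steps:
$j = 18$ ($j = \left(-3\right) \left(-6\right) = 18$)
$m{\left(s \right)} = \sqrt{s}$ ($m{\left(s \right)} = \sqrt{0 + s} = \sqrt{s}$)
$y = - 54 \sqrt{7}$ ($y = \sqrt{7} \cdot 18 \left(-3\right) = 18 \sqrt{7} \left(-3\right) = - 54 \sqrt{7} \approx -142.87$)
$\frac{13782 + 9305}{-18872 + y} = \frac{13782 + 9305}{-18872 - 54 \sqrt{7}} = \frac{23087}{-18872 - 54 \sqrt{7}}$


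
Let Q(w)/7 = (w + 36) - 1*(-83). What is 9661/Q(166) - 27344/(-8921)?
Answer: 140737061/17797395 ≈ 7.9077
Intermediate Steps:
Q(w) = 833 + 7*w (Q(w) = 7*((w + 36) - 1*(-83)) = 7*((36 + w) + 83) = 7*(119 + w) = 833 + 7*w)
9661/Q(166) - 27344/(-8921) = 9661/(833 + 7*166) - 27344/(-8921) = 9661/(833 + 1162) - 27344*(-1/8921) = 9661/1995 + 27344/8921 = 140737061/17797395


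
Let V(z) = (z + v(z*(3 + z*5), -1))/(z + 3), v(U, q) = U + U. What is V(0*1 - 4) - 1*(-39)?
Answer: -93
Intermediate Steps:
v(U, q) = 2*U
V(z) = (z + 2*z*(3 + 5*z))/(3 + z) (V(z) = (z + 2*(z*(3 + z*5)))/(z + 3) = (z + 2*(z*(3 + 5*z)))/(3 + z) = (z + 2*z*(3 + 5*z))/(3 + z))
V(0*1 - 4) - 1*(-39) = (0*1 - 4)*(7 + 10*(0*1 - 4))/(3 + (0*1 - 4)) - 1*(-39) = (0 - 4)*(7 + 10*(0 - 4))/(3 + (0 - 4)) + 39 = -4*(7 + 10*(-4))/(3 - 4) + 39 = -4*(7 - 40)/(-1) + 39 = -4*(-1)*(-33) + 39 = -132 + 39 = -93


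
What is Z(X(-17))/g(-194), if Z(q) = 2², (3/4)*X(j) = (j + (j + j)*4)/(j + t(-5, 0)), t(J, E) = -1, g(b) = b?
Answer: -2/97 ≈ -0.020619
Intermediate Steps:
X(j) = 12*j/(-1 + j) (X(j) = 4*((j + (j + j)*4)/(j - 1))/3 = 4*((j + (2*j)*4)/(-1 + j))/3 = 4*((j + 8*j)/(-1 + j))/3 = 4*((9*j)/(-1 + j))/3 = 4*(9*j/(-1 + j))/3 = 12*j/(-1 + j))
Z(q) = 4
Z(X(-17))/g(-194) = 4/(-194) = 4*(-1/194) = -2/97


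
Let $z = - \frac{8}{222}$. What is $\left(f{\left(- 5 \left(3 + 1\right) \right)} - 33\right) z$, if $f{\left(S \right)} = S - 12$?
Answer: $\frac{260}{111} \approx 2.3423$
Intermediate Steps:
$f{\left(S \right)} = -12 + S$ ($f{\left(S \right)} = S - 12 = -12 + S$)
$z = - \frac{4}{111}$ ($z = \left(-8\right) \frac{1}{222} = - \frac{4}{111} \approx -0.036036$)
$\left(f{\left(- 5 \left(3 + 1\right) \right)} - 33\right) z = \left(\left(-12 - 5 \left(3 + 1\right)\right) - 33\right) \left(- \frac{4}{111}\right) = \left(\left(-12 - 20\right) - 33\right) \left(- \frac{4}{111}\right) = \left(-32 - 33\right) \left(- \frac{4}{111}\right) = \left(-65\right) \left(- \frac{4}{111}\right) = \frac{260}{111}$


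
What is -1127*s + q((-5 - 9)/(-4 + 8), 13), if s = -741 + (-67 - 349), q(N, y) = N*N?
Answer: 5215805/4 ≈ 1.3040e+6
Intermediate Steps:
q(N, y) = N²
s = -1157 (s = -741 - 416 = -1157)
-1127*s + q((-5 - 9)/(-4 + 8), 13) = -1127*(-1157) + ((-5 - 9)/(-4 + 8))² = 1303939 + (-14/4)² = 1303939 + (-14*¼)² = 1303939 + (-7/2)² = 1303939 + 49/4 = 5215805/4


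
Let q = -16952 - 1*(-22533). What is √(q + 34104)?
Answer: √39685 ≈ 199.21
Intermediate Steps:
q = 5581 (q = -16952 + 22533 = 5581)
√(q + 34104) = √(5581 + 34104) = √39685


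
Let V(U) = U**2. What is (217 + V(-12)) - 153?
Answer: 208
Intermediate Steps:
(217 + V(-12)) - 153 = (217 + (-12)**2) - 153 = (217 + 144) - 153 = 361 - 153 = 208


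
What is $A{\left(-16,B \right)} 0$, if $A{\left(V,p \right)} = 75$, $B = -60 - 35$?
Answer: $0$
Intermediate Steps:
$B = -95$ ($B = -60 - 35 = -95$)
$A{\left(-16,B \right)} 0 = 75 \cdot 0 = 0$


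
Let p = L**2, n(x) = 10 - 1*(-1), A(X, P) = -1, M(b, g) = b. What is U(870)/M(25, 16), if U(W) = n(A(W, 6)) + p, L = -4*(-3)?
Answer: 31/5 ≈ 6.2000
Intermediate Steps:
L = 12
n(x) = 11 (n(x) = 10 + 1 = 11)
p = 144 (p = 12**2 = 144)
U(W) = 155 (U(W) = 11 + 144 = 155)
U(870)/M(25, 16) = 155/25 = 155*(1/25) = 31/5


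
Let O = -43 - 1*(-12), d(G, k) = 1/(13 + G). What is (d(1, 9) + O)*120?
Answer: -25980/7 ≈ -3711.4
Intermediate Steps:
O = -31 (O = -43 + 12 = -31)
(d(1, 9) + O)*120 = (1/(13 + 1) - 31)*120 = (1/14 - 31)*120 = -433/14*120 = -25980/7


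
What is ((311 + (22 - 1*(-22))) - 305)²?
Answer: 2500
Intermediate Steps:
((311 + (22 - 1*(-22))) - 305)² = ((311 + (22 + 22)) - 305)² = ((311 + 44) - 305)² = (355 - 305)² = 50² = 2500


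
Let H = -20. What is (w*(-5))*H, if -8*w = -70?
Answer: 875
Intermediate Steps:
w = 35/4 (w = -⅛*(-70) = 35/4 ≈ 8.7500)
(w*(-5))*H = ((35/4)*(-5))*(-20) = -175/4*(-20) = 875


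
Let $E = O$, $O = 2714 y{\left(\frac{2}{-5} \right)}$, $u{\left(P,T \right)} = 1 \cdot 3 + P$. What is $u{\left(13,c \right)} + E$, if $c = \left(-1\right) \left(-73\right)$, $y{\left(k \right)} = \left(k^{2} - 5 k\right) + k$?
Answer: $\frac{119816}{25} \approx 4792.6$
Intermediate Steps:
$y{\left(k \right)} = k^{2} - 4 k$
$c = 73$
$u{\left(P,T \right)} = 3 + P$
$O = \frac{119416}{25}$ ($O = 2714 \frac{2}{-5} \left(-4 + \frac{2}{-5}\right) = 2714 \cdot 2 \left(- \frac{1}{5}\right) \left(-4 + 2 \left(- \frac{1}{5}\right)\right) = 2714 \left(- \frac{2 \left(-4 - \frac{2}{5}\right)}{5}\right) = 2714 \left(\left(- \frac{2}{5}\right) \left(- \frac{22}{5}\right)\right) = 2714 \cdot \frac{44}{25} = \frac{119416}{25} \approx 4776.6$)
$E = \frac{119416}{25} \approx 4776.6$
$u{\left(13,c \right)} + E = \left(3 + 13\right) + \frac{119416}{25} = 16 + \frac{119416}{25} = \frac{119816}{25}$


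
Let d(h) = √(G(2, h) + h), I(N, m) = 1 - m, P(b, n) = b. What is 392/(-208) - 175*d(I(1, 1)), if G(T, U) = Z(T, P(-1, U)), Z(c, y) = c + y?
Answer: -4599/26 ≈ -176.88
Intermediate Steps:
G(T, U) = -1 + T (G(T, U) = T - 1 = -1 + T)
d(h) = √(1 + h) (d(h) = √((-1 + 2) + h) = √(1 + h))
392/(-208) - 175*d(I(1, 1)) = 392/(-208) - 175*√(1 + (1 - 1*1)) = 392*(-1/208) - 175*√(1 + (1 - 1)) = -49/26 - 175*√(1 + 0) = -49/26 - 175*√1 = -49/26 - 175*1 = -49/26 - 175 = -4599/26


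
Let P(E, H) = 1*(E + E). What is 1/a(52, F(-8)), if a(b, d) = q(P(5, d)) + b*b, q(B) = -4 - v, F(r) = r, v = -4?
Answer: 1/2704 ≈ 0.00036982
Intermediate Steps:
P(E, H) = 2*E (P(E, H) = 1*(2*E) = 2*E)
q(B) = 0 (q(B) = -4 - 1*(-4) = -4 + 4 = 0)
a(b, d) = b**2 (a(b, d) = 0 + b*b = 0 + b**2 = b**2)
1/a(52, F(-8)) = 1/(52**2) = 1/2704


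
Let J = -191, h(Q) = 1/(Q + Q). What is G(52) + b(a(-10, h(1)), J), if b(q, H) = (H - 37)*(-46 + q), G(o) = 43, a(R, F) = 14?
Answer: 7339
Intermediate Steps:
h(Q) = 1/(2*Q)
b(q, H) = (-46 + q)*(-37 + H) (b(q, H) = (-37 + H)*(-46 + q) = (-46 + q)*(-37 + H))
G(52) + b(a(-10, h(1)), J) = 43 + (1702 - 46*(-191) - 37*14 - 191*14) = 43 + (1702 + 8786 - 518 - 2674) = 43 + 7296 = 7339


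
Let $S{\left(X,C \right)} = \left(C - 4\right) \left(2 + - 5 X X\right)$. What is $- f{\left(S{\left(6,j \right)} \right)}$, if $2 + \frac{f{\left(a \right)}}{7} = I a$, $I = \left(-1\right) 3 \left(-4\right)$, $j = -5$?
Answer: $-134554$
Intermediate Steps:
$S{\left(X,C \right)} = \left(-4 + C\right) \left(2 - 5 X^{2}\right)$
$I = 12$ ($I = \left(-3\right) \left(-4\right) = 12$)
$f{\left(a \right)} = -14 + 84 a$ ($f{\left(a \right)} = -14 + 7 \cdot 12 a = -14 + 84 a$)
$- f{\left(S{\left(6,j \right)} \right)} = - (-14 + 84 \left(-8 + 2 \left(-5\right) + 20 \cdot 6^{2} - - 25 \cdot 6^{2}\right)) = - (-14 + 84 \left(-8 - 10 + 20 \cdot 36 - \left(-25\right) 36\right)) = - (-14 + 84 \left(-8 - 10 + 720 + 900\right)) = - (-14 + 84 \cdot 1602) = - (-14 + 134568) = \left(-1\right) 134554 = -134554$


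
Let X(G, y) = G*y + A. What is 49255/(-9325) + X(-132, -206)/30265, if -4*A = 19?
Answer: -39589807/9031076 ≈ -4.3837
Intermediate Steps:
A = -19/4 (A = -1/4*19 = -19/4 ≈ -4.7500)
X(G, y) = -19/4 + G*y (X(G, y) = G*y - 19/4 = -19/4 + G*y)
49255/(-9325) + X(-132, -206)/30265 = 49255/(-9325) + (-19/4 - 132*(-206))/30265 = 49255*(-1/9325) + (-19/4 + 27192)*(1/30265) = -9851/1865 + (108749/4)*(1/30265) = -9851/1865 + 108749/121060 = -39589807/9031076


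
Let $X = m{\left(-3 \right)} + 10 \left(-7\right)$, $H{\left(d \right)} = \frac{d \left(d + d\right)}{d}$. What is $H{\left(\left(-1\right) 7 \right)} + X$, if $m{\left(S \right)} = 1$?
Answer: $-83$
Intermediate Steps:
$H{\left(d \right)} = 2 d$ ($H{\left(d \right)} = \frac{d 2 d}{d} = \frac{2 d^{2}}{d} = 2 d$)
$X = -69$ ($X = 1 + 10 \left(-7\right) = 1 - 70 = -69$)
$H{\left(\left(-1\right) 7 \right)} + X = 2 \left(\left(-1\right) 7\right) - 69 = 2 \left(-7\right) - 69 = -14 - 69 = -83$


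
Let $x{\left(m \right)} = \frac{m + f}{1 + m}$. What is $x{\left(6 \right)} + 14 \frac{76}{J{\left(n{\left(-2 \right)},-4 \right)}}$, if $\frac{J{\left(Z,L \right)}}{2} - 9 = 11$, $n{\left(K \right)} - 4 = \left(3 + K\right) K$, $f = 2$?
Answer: $\frac{971}{35} \approx 27.743$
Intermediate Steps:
$n{\left(K \right)} = 4 + K \left(3 + K\right)$ ($n{\left(K \right)} = 4 + \left(3 + K\right) K = 4 + K \left(3 + K\right)$)
$J{\left(Z,L \right)} = 40$ ($J{\left(Z,L \right)} = 18 + 2 \cdot 11 = 18 + 22 = 40$)
$x{\left(m \right)} = \frac{2 + m}{1 + m}$ ($x{\left(m \right)} = \frac{m + 2}{1 + m} = \frac{2 + m}{1 + m}$)
$x{\left(6 \right)} + 14 \frac{76}{J{\left(n{\left(-2 \right)},-4 \right)}} = \frac{2 + 6}{1 + 6} + 14 \cdot \frac{76}{40} = \frac{1}{7} \cdot 8 + 14 \cdot 76 \cdot \frac{1}{40} = \frac{1}{7} \cdot 8 + 14 \cdot \frac{19}{10} = \frac{8}{7} + \frac{133}{5} = \frac{971}{35}$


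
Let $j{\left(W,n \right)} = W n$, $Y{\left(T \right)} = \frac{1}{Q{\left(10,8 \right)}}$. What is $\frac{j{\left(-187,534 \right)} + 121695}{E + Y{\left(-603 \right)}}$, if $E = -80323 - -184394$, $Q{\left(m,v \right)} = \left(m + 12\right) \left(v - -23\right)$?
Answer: $\frac{14892834}{70976423} \approx 0.20983$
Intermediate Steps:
$Q{\left(m,v \right)} = \left(12 + m\right) \left(23 + v\right)$ ($Q{\left(m,v \right)} = \left(12 + m\right) \left(v + 23\right) = \left(12 + m\right) \left(23 + v\right)$)
$Y{\left(T \right)} = \frac{1}{682}$ ($Y{\left(T \right)} = \frac{1}{276 + 12 \cdot 8 + 23 \cdot 10 + 10 \cdot 8} = \frac{1}{276 + 96 + 230 + 80} = \frac{1}{682}$)
$E = 104071$ ($E = -80323 + 184394 = 104071$)
$\frac{j{\left(-187,534 \right)} + 121695}{E + Y{\left(-603 \right)}} = \frac{\left(-187\right) 534 + 121695}{104071 + \frac{1}{682}} = \frac{-99858 + 121695}{\frac{70976423}{682}} = 21837 \cdot \frac{682}{70976423} = \frac{14892834}{70976423}$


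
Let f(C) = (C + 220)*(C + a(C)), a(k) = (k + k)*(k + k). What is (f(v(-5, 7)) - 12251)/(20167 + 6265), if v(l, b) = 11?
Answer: 51047/13216 ≈ 3.8625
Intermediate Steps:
a(k) = 4*k² (a(k) = (2*k)*(2*k) = 4*k²)
f(C) = (220 + C)*(C + 4*C²) (f(C) = (C + 220)*(C + 4*C²) = (220 + C)*(C + 4*C²))
(f(v(-5, 7)) - 12251)/(20167 + 6265) = (11*(220 + 4*11² + 881*11) - 12251)/(20167 + 6265) = (11*(220 + 4*121 + 9691) - 12251)/26432 = (11*(220 + 484 + 9691) - 12251)*(1/26432) = (11*10395 - 12251)*(1/26432) = (114345 - 12251)*(1/26432) = 102094*(1/26432) = 51047/13216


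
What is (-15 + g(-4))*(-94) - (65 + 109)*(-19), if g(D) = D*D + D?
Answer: 3588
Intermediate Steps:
g(D) = D + D² (g(D) = D² + D = D + D²)
(-15 + g(-4))*(-94) - (65 + 109)*(-19) = (-15 - 4*(1 - 4))*(-94) - (65 + 109)*(-19) = (-15 - 4*(-3))*(-94) - 174*(-19) = (-15 + 12)*(-94) - 1*(-3306) = -3*(-94) + 3306 = 282 + 3306 = 3588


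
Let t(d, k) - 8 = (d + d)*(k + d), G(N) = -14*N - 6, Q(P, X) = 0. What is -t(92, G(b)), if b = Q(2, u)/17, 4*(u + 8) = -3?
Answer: -15832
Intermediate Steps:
u = -35/4 (u = -8 + (¼)*(-3) = -8 - ¾ = -35/4 ≈ -8.7500)
b = 0 (b = 0/17 = 0*(1/17) = 0)
G(N) = -6 - 14*N
t(d, k) = 8 + 2*d*(d + k) (t(d, k) = 8 + (d + d)*(k + d) = 8 + (2*d)*(d + k) = 8 + 2*d*(d + k))
-t(92, G(b)) = -(8 + 2*92² + 2*92*(-6 - 14*0)) = -(8 + 2*8464 + 2*92*(-6 + 0)) = -(8 + 16928 + 2*92*(-6)) = -(8 + 16928 - 1104) = -1*15832 = -15832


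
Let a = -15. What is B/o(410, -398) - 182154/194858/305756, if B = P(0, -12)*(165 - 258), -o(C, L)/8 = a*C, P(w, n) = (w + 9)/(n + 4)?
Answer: 2074830391749/977095643427200 ≈ 0.0021235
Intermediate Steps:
P(w, n) = (9 + w)/(4 + n)
o(C, L) = 120*C (o(C, L) = -(-120)*C = 120*C)
B = 837/8 (B = ((9 + 0)/(4 - 12))*(165 - 258) = (9/(-8))*(-93) = -⅛*9*(-93) = -9/8*(-93) = 837/8 ≈ 104.63)
B/o(410, -398) - 182154/194858/305756 = 837/(8*((120*410))) - 182154/194858/305756 = (837/8)/49200 - 182154*1/194858*(1/305756) = (837/8)*(1/49200) - 91077/97429*1/305756 = 279/131200 - 91077/29789501324 = 2074830391749/977095643427200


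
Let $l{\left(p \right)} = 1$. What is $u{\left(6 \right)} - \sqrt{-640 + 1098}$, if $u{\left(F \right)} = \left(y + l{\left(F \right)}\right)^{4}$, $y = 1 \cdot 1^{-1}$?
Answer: $16 - \sqrt{458} \approx -5.4009$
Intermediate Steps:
$y = 1$ ($y = 1 \cdot 1 = 1$)
$u{\left(F \right)} = 16$ ($u{\left(F \right)} = \left(1 + 1\right)^{4} = 2^{4} = 16$)
$u{\left(6 \right)} - \sqrt{-640 + 1098} = 16 - \sqrt{-640 + 1098} = 16 - \sqrt{458}$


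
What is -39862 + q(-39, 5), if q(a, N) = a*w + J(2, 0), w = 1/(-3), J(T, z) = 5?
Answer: -39844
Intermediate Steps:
w = -⅓ ≈ -0.33333
q(a, N) = 5 - a/3 (q(a, N) = a*(-⅓) + 5 = -a/3 + 5 = 5 - a/3)
-39862 + q(-39, 5) = -39862 + (5 - ⅓*(-39)) = -39862 + (5 + 13) = -39862 + 18 = -39844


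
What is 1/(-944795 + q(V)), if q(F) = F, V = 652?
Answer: -1/944143 ≈ -1.0592e-6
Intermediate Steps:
1/(-944795 + q(V)) = 1/(-944795 + 652) = 1/(-944143) = -1/944143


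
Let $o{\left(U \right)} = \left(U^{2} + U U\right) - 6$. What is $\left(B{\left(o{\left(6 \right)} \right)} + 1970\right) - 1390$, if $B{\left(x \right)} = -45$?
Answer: $535$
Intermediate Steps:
$o{\left(U \right)} = -6 + 2 U^{2}$ ($o{\left(U \right)} = \left(U^{2} + U^{2}\right) - 6 = 2 U^{2} - 6 = -6 + 2 U^{2}$)
$\left(B{\left(o{\left(6 \right)} \right)} + 1970\right) - 1390 = \left(-45 + 1970\right) - 1390 = 1925 - 1390 = 535$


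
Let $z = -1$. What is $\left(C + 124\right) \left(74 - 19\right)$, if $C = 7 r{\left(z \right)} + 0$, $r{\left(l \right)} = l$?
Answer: $6435$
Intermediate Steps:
$C = -7$ ($C = 7 \left(-1\right) + 0 = -7 + 0 = -7$)
$\left(C + 124\right) \left(74 - 19\right) = \left(-7 + 124\right) \left(74 - 19\right) = 117 \cdot 55 = 6435$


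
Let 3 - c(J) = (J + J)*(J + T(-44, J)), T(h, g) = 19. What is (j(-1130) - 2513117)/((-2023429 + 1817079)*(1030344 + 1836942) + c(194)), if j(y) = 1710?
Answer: 2511407/591664548741 ≈ 4.2446e-6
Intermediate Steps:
c(J) = 3 - 2*J*(19 + J) (c(J) = 3 - (J + J)*(J + 19) = 3 - 2*J*(19 + J))
(j(-1130) - 2513117)/((-2023429 + 1817079)*(1030344 + 1836942) + c(194)) = (1710 - 2513117)/((-2023429 + 1817079)*(1030344 + 1836942) + (3 - 38*194 - 2*194²)) = -2511407/(-206350*2867286 + (3 - 7372 - 2*37636)) = -2511407/(-591664466100 + (3 - 7372 - 75272)) = -2511407/(-591664466100 - 82641) = -2511407/(-591664548741) = -2511407*(-1/591664548741) = 2511407/591664548741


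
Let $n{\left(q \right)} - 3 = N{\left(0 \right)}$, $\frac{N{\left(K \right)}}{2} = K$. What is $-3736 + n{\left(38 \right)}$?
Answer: $-3733$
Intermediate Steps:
$N{\left(K \right)} = 2 K$
$n{\left(q \right)} = 3$ ($n{\left(q \right)} = 3 + 2 \cdot 0 = 3 + 0 = 3$)
$-3736 + n{\left(38 \right)} = -3736 + 3 = -3733$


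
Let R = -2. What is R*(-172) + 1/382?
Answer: 131409/382 ≈ 344.00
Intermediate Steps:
R*(-172) + 1/382 = -2*(-172) + 1/382 = 344 + 1/382 = 131409/382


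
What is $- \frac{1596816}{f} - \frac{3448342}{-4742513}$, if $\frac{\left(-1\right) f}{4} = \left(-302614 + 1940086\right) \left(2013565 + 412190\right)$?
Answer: $\frac{8848308441120339}{12169098079555160} \approx 0.72711$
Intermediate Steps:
$f = -15888423565440$ ($f = - 4 \left(-302614 + 1940086\right) \left(2013565 + 412190\right) = - 4 \cdot 1637472 \cdot 2425755 = \left(-4\right) 3972105891360 = -15888423565440$)
$- \frac{1596816}{f} - \frac{3448342}{-4742513} = - \frac{1596816}{-15888423565440} - \frac{3448342}{-4742513} = \left(-1596816\right) \left(- \frac{1}{15888423565440}\right) - - \frac{80194}{110291} = \frac{11089}{110336274760} + \frac{80194}{110291} = \frac{8848308441120339}{12169098079555160}$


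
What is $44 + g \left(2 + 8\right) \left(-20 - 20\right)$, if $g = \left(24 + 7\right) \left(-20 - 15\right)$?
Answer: $434044$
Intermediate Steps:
$g = -1085$ ($g = 31 \left(-35\right) = -1085$)
$44 + g \left(2 + 8\right) \left(-20 - 20\right) = 44 - 1085 \left(2 + 8\right) \left(-20 - 20\right) = 44 - 1085 \cdot 10 \left(-40\right) = 44 - -434000 = 44 + 434000 = 434044$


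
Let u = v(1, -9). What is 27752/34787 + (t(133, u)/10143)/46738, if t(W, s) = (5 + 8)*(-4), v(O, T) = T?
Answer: 6578104693322/8245624078629 ≈ 0.79777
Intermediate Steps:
u = -9
t(W, s) = -52 (t(W, s) = 13*(-4) = -52)
27752/34787 + (t(133, u)/10143)/46738 = 27752/34787 - 52/10143/46738 = 27752*(1/34787) - 52*1/10143*(1/46738) = 27752/34787 - 52/10143*1/46738 = 27752/34787 - 26/237031767 = 6578104693322/8245624078629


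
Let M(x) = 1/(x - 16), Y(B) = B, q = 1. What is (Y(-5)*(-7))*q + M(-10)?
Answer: 909/26 ≈ 34.962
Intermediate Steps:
M(x) = 1/(-16 + x)
(Y(-5)*(-7))*q + M(-10) = -5*(-7)*1 + 1/(-16 - 10) = 35*1 + 1/(-26) = 35 - 1/26 = 909/26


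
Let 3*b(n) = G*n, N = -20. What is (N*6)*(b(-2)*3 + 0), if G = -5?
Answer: -1200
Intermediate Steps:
b(n) = -5*n/3 (b(n) = (-5*n)/3 = -5*n/3)
(N*6)*(b(-2)*3 + 0) = (-20*6)*(-5/3*(-2)*3 + 0) = -120*((10/3)*3 + 0) = -120*(10 + 0) = -120*10 = -1200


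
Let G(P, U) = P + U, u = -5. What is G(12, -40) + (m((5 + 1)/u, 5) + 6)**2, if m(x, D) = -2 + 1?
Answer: -3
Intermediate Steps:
m(x, D) = -1
G(12, -40) + (m((5 + 1)/u, 5) + 6)**2 = (12 - 40) + (-1 + 6)**2 = -28 + 5**2 = -28 + 25 = -3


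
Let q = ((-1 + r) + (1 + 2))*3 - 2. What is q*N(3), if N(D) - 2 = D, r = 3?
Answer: 65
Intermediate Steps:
N(D) = 2 + D
q = 13 (q = ((-1 + 3) + (1 + 2))*3 - 2 = (2 + 3)*3 - 2 = 5*3 - 2 = 15 - 2 = 13)
q*N(3) = 13*(2 + 3) = 13*5 = 65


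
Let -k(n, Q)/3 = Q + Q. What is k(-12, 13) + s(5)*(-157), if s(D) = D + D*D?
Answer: -4788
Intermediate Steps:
s(D) = D + D²
k(n, Q) = -6*Q (k(n, Q) = -3*(Q + Q) = -6*Q)
k(-12, 13) + s(5)*(-157) = -6*13 + (5*(1 + 5))*(-157) = -78 + (5*6)*(-157) = -78 + 30*(-157) = -78 - 4710 = -4788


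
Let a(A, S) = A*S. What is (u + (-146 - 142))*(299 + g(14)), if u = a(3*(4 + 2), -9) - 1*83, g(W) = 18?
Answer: -168961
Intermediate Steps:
u = -245 (u = (3*(4 + 2))*(-9) - 1*83 = (3*6)*(-9) - 83 = 18*(-9) - 83 = -162 - 83 = -245)
(u + (-146 - 142))*(299 + g(14)) = (-245 + (-146 - 142))*(299 + 18) = (-245 - 288)*317 = -533*317 = -168961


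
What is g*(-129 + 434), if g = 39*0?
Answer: 0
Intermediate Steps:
g = 0
g*(-129 + 434) = 0*(-129 + 434) = 0*305 = 0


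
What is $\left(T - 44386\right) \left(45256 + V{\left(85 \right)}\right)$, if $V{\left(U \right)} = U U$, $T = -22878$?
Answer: $-3530081984$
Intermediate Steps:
$V{\left(U \right)} = U^{2}$
$\left(T - 44386\right) \left(45256 + V{\left(85 \right)}\right) = \left(-22878 - 44386\right) \left(45256 + 85^{2}\right) = - 67264 \left(45256 + 7225\right) = \left(-67264\right) 52481 = -3530081984$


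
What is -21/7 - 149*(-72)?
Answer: 10725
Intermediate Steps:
-21/7 - 149*(-72) = -21/7 + 10728 = -3*1 + 10728 = -3 + 10728 = 10725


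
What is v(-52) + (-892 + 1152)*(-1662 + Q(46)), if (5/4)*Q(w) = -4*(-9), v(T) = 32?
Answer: -424600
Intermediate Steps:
Q(w) = 144/5 (Q(w) = 4*(-4*(-9))/5 = (⅘)*36 = 144/5)
v(-52) + (-892 + 1152)*(-1662 + Q(46)) = 32 + (-892 + 1152)*(-1662 + 144/5) = 32 + 260*(-8166/5) = 32 - 424632 = -424600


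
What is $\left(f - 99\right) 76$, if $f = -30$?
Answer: $-9804$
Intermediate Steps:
$\left(f - 99\right) 76 = \left(-30 - 99\right) 76 = \left(-129\right) 76 = -9804$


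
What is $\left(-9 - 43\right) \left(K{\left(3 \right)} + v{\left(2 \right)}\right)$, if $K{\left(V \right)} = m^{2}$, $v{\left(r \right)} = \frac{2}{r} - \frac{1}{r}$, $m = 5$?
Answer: $-1326$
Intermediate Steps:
$v{\left(r \right)} = \frac{1}{r}$
$K{\left(V \right)} = 25$ ($K{\left(V \right)} = 5^{2} = 25$)
$\left(-9 - 43\right) \left(K{\left(3 \right)} + v{\left(2 \right)}\right) = \left(-9 - 43\right) \left(25 + \frac{1}{2}\right) = - 52 \left(25 + \frac{1}{2}\right) = \left(-52\right) \frac{51}{2} = -1326$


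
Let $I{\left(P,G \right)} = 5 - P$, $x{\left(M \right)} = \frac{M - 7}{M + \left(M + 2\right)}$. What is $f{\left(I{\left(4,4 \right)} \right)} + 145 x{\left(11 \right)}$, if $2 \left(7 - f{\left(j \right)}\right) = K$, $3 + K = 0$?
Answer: $\frac{98}{3} \approx 32.667$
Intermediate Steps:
$K = -3$ ($K = -3 + 0 = -3$)
$x{\left(M \right)} = \frac{-7 + M}{2 + 2 M}$ ($x{\left(M \right)} = \frac{-7 + M}{M + \left(2 + M\right)} = \frac{-7 + M}{2 + 2 M}$)
$f{\left(j \right)} = \frac{17}{2}$ ($f{\left(j \right)} = 7 - - \frac{3}{2} = 7 + \frac{3}{2} = \frac{17}{2}$)
$f{\left(I{\left(4,4 \right)} \right)} + 145 x{\left(11 \right)} = \frac{17}{2} + 145 \frac{-7 + 11}{2 \left(1 + 11\right)} = \frac{17}{2} + 145 \cdot \frac{1}{2} \cdot \frac{1}{12} \cdot 4 = \frac{17}{2} + 145 \cdot \frac{1}{6} = \frac{17}{2} + \frac{145}{6} = \frac{98}{3}$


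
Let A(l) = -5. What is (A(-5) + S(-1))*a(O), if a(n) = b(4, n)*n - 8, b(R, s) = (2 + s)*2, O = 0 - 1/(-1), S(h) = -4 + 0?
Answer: 18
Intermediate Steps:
S(h) = -4
O = 1 (O = 0 - 1*(-1) = 0 + 1 = 1)
b(R, s) = 4 + 2*s
a(n) = -8 + n*(4 + 2*n) (a(n) = (4 + 2*n)*n - 8 = n*(4 + 2*n) - 8 = -8 + n*(4 + 2*n))
(A(-5) + S(-1))*a(O) = (-5 - 4)*(-8 + 2*1*(2 + 1)) = -9*(-8 + 2*1*3) = -9*(-8 + 6) = -9*(-2) = 18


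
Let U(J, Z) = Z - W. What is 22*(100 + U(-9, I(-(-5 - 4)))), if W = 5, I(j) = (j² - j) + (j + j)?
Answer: 4070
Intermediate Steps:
I(j) = j + j² (I(j) = (j² - j) + 2*j = j + j²)
U(J, Z) = -5 + Z (U(J, Z) = Z - 1*5 = Z - 5 = -5 + Z)
22*(100 + U(-9, I(-(-5 - 4)))) = 22*(100 + (-5 + (-(-5 - 4))*(1 - (-5 - 4)))) = 22*(100 + (-5 + (-1*(-9))*(1 - 1*(-9)))) = 22*(100 + (-5 + 9*(1 + 9))) = 22*(100 + (-5 + 9*10)) = 22*(100 + (-5 + 90)) = 22*(100 + 85) = 22*185 = 4070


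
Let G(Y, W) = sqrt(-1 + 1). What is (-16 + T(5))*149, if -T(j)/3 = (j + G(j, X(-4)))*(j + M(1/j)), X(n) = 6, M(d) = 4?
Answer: -22499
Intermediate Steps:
G(Y, W) = 0 (G(Y, W) = sqrt(0) = 0)
T(j) = -3*j*(4 + j) (T(j) = -3*(j + 0)*(j + 4) = -3*j*(4 + j))
(-16 + T(5))*149 = (-16 + 3*5*(-4 - 1*5))*149 = (-16 + 3*5*(-4 - 5))*149 = (-16 + 3*5*(-9))*149 = (-16 - 135)*149 = -151*149 = -22499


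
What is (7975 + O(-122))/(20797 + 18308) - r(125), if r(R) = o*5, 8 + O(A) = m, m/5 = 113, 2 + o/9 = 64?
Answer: -153438/55 ≈ -2789.8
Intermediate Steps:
o = 558 (o = -18 + 9*64 = -18 + 576 = 558)
m = 565 (m = 5*113 = 565)
O(A) = 557 (O(A) = -8 + 565 = 557)
r(R) = 2790 (r(R) = 558*5 = 2790)
(7975 + O(-122))/(20797 + 18308) - r(125) = (7975 + 557)/(20797 + 18308) - 1*2790 = 8532/39105 - 2790 = 8532*(1/39105) - 2790 = 12/55 - 2790 = -153438/55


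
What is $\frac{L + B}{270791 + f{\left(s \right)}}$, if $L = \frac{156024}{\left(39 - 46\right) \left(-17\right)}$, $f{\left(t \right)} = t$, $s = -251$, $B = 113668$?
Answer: $\frac{3420629}{8048565} \approx 0.425$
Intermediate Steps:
$L = \frac{156024}{119}$ ($L = \frac{156024}{\left(-7\right) \left(-17\right)} = \frac{156024}{119} \approx 1311.1$)
$\frac{L + B}{270791 + f{\left(s \right)}} = \frac{\frac{156024}{119} + 113668}{270791 - 251} = \frac{13682516}{119 \cdot 270540} = \frac{13682516}{119} \cdot \frac{1}{270540} = \frac{3420629}{8048565}$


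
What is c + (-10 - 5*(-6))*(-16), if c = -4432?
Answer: -4752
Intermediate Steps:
c + (-10 - 5*(-6))*(-16) = -4432 + (-10 - 5*(-6))*(-16) = -4432 + (-10 + 30)*(-16) = -4432 + 20*(-16) = -4432 - 320 = -4752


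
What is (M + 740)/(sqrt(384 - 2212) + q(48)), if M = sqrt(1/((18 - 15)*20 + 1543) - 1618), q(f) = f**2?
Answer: 426240/1327561 + sqrt(1900034971863)/4256160566 - 370*I*sqrt(457)/1327561 + 576*I*sqrt(4157625759)/2128080283 ≈ 0.32139 + 0.011494*I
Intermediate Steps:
M = I*sqrt(4157625759)/1603 (M = sqrt(1/(3*20 + 1543) - 1618) = sqrt(1/(60 + 1543) - 1618) = sqrt(1/1603 - 1618) = sqrt(-2593653/1603) = I*sqrt(4157625759)/1603 ≈ 40.224*I)
(M + 740)/(sqrt(384 - 2212) + q(48)) = (I*sqrt(4157625759)/1603 + 740)/(sqrt(384 - 2212) + 48**2) = (740 + I*sqrt(4157625759)/1603)/(sqrt(-1828) + 2304) = (740 + I*sqrt(4157625759)/1603)/(2*I*sqrt(457) + 2304) = (740 + I*sqrt(4157625759)/1603)/(2304 + 2*I*sqrt(457))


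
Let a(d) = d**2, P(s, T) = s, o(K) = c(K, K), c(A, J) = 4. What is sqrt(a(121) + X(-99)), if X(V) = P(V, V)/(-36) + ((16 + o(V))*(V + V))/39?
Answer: sqrt(9830535)/26 ≈ 120.59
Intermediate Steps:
o(K) = 4
X(V) = 467*V/468 (X(V) = V/(-36) + ((16 + 4)*(V + V))/39 = V*(-1/36) + (20*(2*V))*(1/39) = -V/36 + (40*V)*(1/39) = -V/36 + 40*V/39 = 467*V/468)
sqrt(a(121) + X(-99)) = sqrt(121**2 + (467/468)*(-99)) = sqrt(14641 - 5137/52) = sqrt(756195/52) = sqrt(9830535)/26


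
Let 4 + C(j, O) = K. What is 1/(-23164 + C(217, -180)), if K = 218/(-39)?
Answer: -39/903770 ≈ -4.3153e-5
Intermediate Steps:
K = -218/39 (K = 218*(-1/39) = -218/39 ≈ -5.5897)
C(j, O) = -374/39 (C(j, O) = -4 - 218/39 = -374/39)
1/(-23164 + C(217, -180)) = 1/(-23164 - 374/39) = 1/(-903770/39) = -39/903770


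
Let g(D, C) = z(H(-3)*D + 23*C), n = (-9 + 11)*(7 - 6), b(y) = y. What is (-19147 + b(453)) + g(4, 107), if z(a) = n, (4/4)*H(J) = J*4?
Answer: -18692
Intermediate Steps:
H(J) = 4*J (H(J) = J*4 = 4*J)
n = 2 (n = 2*1 = 2)
z(a) = 2
g(D, C) = 2
(-19147 + b(453)) + g(4, 107) = (-19147 + 453) + 2 = -18694 + 2 = -18692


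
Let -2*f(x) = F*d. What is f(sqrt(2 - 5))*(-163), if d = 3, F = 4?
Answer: 978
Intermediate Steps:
f(x) = -6 (f(x) = -2*3 = -1/2*12 = -6)
f(sqrt(2 - 5))*(-163) = -6*(-163) = 978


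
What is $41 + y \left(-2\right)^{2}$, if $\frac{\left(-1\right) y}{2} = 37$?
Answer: $-255$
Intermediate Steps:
$y = -74$ ($y = \left(-2\right) 37 = -74$)
$41 + y \left(-2\right)^{2} = 41 - 74 \left(-2\right)^{2} = 41 - 296 = -255$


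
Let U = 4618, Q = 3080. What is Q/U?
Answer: 1540/2309 ≈ 0.66695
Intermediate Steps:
Q/U = 3080/4618 = 3080*(1/4618) = 1540/2309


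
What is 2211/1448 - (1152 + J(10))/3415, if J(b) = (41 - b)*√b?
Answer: 5882469/4944920 - 31*√10/3415 ≈ 1.1609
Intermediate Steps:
J(b) = √b*(41 - b)
2211/1448 - (1152 + J(10))/3415 = 2211/1448 - (1152 + √10*(41 - 1*10))/3415 = 2211*(1/1448) - (1152 + √10*(41 - 10))/3415 = 2211/1448 - (1152 + √10*31)/3415 = 2211/1448 - (1152 + 31*√10)/3415 = 2211/1448 - (1152/3415 + 31*√10/3415) = 2211/1448 + (-1152/3415 - 31*√10/3415) = 5882469/4944920 - 31*√10/3415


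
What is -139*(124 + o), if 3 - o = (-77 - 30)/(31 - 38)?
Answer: -108698/7 ≈ -15528.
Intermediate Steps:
o = -86/7 (o = 3 - (-77 - 30)/(31 - 38) = 3 - (-107)/(-7) = 3 - (-107)*(-1)/7 = 3 - 1*107/7 = 3 - 107/7 = -86/7 ≈ -12.286)
-139*(124 + o) = -139*(124 - 86/7) = -139*782/7 = -108698/7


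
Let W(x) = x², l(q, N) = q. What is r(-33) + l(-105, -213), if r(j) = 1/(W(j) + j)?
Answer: -110879/1056 ≈ -105.00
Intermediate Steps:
r(j) = 1/(j + j²) (r(j) = 1/(j² + j) = 1/(j + j²))
r(-33) + l(-105, -213) = 1/((-33)*(1 - 33)) - 105 = -1/33/(-32) - 105 = -1/33*(-1/32) - 105 = 1/1056 - 105 = -110879/1056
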